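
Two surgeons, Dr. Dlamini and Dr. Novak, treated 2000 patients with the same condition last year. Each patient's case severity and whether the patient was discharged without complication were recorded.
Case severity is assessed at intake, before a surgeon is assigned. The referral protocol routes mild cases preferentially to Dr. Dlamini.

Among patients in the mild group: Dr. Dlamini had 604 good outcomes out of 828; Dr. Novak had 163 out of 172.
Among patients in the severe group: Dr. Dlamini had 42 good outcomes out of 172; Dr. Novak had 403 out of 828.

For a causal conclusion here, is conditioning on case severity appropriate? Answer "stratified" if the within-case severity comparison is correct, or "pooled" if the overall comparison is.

Case severity satisfies the back-door criterion: it is not a descendant of the surgeon, and it blocks the spurious path from surgeon to outcome. Adjusting for it (i.e., using the within-case severity rates) gives the causal effect.
Within each level — mild: 72.9% vs 94.8%; severe: 24.4% vs 48.7% — Dr. Novak is higher every time.

stratified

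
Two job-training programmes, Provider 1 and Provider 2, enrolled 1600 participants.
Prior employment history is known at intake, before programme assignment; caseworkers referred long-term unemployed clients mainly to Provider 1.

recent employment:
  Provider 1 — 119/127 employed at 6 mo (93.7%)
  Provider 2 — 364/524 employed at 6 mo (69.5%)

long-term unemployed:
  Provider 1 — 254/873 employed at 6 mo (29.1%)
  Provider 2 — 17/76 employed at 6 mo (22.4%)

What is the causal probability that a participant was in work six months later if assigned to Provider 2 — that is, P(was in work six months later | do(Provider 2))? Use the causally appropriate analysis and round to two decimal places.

Prior employment history satisfies the back-door criterion: it is not a descendant of the programme, and it blocks the spurious path from programme to outcome. Adjusting for it (i.e., using the within-prior employment history rates) gives the causal effect.
Standardising Provider 2 to the population prior employment history mix: 0.407·364/524 + 0.593·17/76 = 0.415.

0.42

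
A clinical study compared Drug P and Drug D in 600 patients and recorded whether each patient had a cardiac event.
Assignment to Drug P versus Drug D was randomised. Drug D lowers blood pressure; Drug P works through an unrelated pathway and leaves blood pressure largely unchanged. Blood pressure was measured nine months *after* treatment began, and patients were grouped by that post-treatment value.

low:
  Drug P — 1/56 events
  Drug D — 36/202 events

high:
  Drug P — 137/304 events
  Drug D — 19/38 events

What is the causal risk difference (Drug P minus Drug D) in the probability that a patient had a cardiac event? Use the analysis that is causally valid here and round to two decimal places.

Drug P is lower inside every blood pressure stratum but Drug D is lower in aggregate. Whether to stratify depends on how blood pressure relates to the drug.
Blood pressure is recorded after the drug and is itself shifted by it — it sits on the causal path from drug to outcome. Conditioning on a mediator would strip out part of the effect we want; the pooled comparison gives the total causal effect.
The causal difference is the pooled difference: 0.383 − 0.229 = +0.154.

+0.15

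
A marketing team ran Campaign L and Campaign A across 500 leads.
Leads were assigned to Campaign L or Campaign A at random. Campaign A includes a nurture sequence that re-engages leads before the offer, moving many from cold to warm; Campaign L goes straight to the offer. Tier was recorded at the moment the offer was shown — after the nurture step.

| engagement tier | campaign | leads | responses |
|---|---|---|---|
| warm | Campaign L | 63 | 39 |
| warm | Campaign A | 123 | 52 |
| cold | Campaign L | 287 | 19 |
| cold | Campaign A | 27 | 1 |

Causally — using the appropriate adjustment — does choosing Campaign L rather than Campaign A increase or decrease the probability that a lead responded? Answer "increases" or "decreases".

The engagement tier-specific comparison favours Campaign L throughout, but the pooled figures favour Campaign A. The question is whether to condition on engagement tier.
Because the campaign influences engagement tier, engagement tier is a post-treatment mediator, not a confounder. Stratifying on it would bias the estimate; the causal effect is the crude pooled difference.
Pooled: Campaign L 16.6% vs Campaign A 35.3%; Campaign A is higher overall.

decreases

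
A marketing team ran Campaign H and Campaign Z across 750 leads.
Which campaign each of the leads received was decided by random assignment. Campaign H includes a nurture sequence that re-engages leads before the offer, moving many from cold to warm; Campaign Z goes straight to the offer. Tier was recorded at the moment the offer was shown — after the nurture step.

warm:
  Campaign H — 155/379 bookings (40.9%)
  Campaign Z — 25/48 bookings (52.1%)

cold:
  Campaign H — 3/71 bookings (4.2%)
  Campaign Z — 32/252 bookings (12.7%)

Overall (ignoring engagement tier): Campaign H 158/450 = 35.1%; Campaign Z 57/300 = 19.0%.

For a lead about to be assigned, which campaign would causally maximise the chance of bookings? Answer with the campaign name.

Campaign Z is higher inside every engagement tier stratum but Campaign H is higher in aggregate. Whether to stratify depends on how engagement tier relates to the campaign.
The distribution of engagement tier is itself part of what the campaign does — it is an intermediate outcome. Holding it fixed would remove that part of the effect; the total effect is the pooled difference.
Pooled: Campaign H 35.1% vs Campaign Z 19.0%; Campaign H is higher overall.

Campaign H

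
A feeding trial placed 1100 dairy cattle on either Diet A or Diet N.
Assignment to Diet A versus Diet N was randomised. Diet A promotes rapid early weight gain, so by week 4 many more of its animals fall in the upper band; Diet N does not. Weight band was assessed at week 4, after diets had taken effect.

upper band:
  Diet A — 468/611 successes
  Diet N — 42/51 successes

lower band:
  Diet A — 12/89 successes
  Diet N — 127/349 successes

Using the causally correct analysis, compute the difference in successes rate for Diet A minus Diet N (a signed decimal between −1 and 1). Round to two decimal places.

The week-4 weight band-specific comparison favours Diet N throughout, but the pooled figures favour Diet A. The question is whether to condition on week-4 weight band.
Week-4 weight band lies on the pathway diet → week-4 weight band → outcome, so adjusting for it blocks the indirect effect. For the total causal effect of diet, use the unadjusted pooled rates.
The causal difference is the pooled difference: 0.686 − 0.422 = +0.263.

+0.26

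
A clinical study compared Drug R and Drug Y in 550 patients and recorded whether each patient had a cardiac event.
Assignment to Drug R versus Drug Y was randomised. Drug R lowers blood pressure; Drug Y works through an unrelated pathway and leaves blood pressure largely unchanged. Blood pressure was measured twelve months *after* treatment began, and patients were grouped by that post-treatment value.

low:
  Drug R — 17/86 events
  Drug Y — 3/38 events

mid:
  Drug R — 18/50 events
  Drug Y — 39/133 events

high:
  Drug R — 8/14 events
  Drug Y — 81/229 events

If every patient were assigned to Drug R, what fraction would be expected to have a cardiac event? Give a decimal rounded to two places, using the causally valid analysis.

Blood pressure here is a post-treatment variable shaped by the drug; conditioning on it would introduce bias rather than remove it. The overall comparison is the causal one.
So P(outcome | do(Drug R)) is just the pooled rate for Drug R: 43/150 = 0.287.

0.29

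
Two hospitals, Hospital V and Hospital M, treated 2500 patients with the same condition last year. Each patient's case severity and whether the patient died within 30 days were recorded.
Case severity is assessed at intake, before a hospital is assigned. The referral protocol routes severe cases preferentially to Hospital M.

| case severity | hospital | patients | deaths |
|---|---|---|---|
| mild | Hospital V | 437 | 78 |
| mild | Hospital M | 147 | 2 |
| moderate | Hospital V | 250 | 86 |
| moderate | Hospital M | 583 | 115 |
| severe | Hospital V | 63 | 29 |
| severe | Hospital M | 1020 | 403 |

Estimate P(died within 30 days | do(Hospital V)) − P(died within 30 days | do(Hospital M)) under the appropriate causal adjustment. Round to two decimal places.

+0.12

Within every case severity level Hospital M has the lower rate, yet pooled Hospital V does — Simpson's reversal.
Here case severity is a common cause — it drives both which hospital a case falls under and the outcome. The crude comparison mixes populations; the stratum-specific rates are the causally relevant ones.
Adjusting over the population distribution of case severity: 0.234·(0.178−0.014) + 0.333·(0.344−0.197) + 0.433·(0.460−0.395) = +0.116.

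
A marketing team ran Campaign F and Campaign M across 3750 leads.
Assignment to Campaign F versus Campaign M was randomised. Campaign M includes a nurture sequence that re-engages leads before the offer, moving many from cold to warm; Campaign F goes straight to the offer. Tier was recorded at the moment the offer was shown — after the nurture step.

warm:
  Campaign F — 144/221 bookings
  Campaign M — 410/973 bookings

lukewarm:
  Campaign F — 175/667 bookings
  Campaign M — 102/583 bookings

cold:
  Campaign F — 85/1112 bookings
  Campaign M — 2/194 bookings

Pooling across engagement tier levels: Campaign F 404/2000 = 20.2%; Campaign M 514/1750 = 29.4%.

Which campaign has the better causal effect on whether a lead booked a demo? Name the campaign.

Because the campaign influences engagement tier, engagement tier is a post-treatment mediator, not a confounder. Stratifying on it would bias the estimate; the causal effect is the crude pooled difference.
Pooled: Campaign F 20.2% vs Campaign M 29.4%; Campaign M is higher overall.

Campaign M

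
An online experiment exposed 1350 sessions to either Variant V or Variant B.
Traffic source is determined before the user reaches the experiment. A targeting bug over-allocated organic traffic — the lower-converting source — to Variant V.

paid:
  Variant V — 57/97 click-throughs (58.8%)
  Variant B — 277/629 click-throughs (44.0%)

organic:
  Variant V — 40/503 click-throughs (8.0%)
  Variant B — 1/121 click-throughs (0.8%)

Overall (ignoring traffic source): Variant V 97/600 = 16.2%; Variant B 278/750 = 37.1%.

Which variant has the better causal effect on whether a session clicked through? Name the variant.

Variant V

Traffic source is set before the variant has any effect — it is not caused by the variant — and it independently drives the outcome. That makes it a confounder, so the causal comparison is within traffic source levels.
Within each level — paid: 58.8% vs 44.0%; organic: 8.0% vs 0.8% — Variant V is higher every time.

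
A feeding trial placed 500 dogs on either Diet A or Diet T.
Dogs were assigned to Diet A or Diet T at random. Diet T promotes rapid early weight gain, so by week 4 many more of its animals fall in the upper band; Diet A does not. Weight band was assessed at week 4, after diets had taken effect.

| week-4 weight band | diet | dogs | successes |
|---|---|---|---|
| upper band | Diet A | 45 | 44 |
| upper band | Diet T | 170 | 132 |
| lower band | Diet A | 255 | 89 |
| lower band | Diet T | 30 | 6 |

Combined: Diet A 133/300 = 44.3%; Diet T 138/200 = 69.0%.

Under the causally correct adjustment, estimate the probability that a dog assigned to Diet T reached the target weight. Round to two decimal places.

Week-4 weight band is downstream of the diet. One should not condition on a consequence of treatment, so the overall rates are the right comparison.
So P(outcome | do(Diet T)) is just the pooled rate for Diet T: 138/200 = 0.690.

0.69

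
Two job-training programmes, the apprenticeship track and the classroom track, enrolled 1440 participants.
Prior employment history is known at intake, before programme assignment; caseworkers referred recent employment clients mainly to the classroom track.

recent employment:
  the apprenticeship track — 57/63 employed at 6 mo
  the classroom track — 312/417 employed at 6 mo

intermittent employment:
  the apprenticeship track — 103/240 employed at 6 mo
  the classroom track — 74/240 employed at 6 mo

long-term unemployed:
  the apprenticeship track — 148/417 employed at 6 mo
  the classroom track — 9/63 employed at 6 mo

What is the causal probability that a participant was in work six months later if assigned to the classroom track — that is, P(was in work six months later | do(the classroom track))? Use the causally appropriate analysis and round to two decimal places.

Prior employment history is set before the programme has any effect — it is not caused by the programme — and it independently drives the outcome. That makes it a confounder, so the causal comparison is within prior employment history levels.
Standardising the classroom track to the population prior employment history mix: 0.333·312/417 + 0.333·74/240 + 0.333·9/63 = 0.400.

0.40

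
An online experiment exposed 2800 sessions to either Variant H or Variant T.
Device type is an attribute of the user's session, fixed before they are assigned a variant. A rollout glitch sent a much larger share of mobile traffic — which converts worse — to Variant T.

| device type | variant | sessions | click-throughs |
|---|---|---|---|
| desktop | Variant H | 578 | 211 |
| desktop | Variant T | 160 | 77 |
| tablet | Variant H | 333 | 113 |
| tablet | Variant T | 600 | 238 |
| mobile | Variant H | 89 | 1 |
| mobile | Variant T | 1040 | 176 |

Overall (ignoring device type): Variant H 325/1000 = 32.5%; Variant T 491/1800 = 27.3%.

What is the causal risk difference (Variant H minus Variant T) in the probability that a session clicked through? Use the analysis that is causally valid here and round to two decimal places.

-0.11

The stratified and pooled comparisons disagree (Variant T wins within each device type; Variant H wins overall), so the answer turns on the causal role of device type.
The imbalance in device type arose from how sessions were allocated, not from anything the variant did; and device type independently affects the outcome. The pooled gap is confounded — condition on device type.
Adjusting over the population distribution of device type: 0.264·(0.365−0.481) + 0.333·(0.339−0.397) + 0.403·(0.011−0.169) = -0.113.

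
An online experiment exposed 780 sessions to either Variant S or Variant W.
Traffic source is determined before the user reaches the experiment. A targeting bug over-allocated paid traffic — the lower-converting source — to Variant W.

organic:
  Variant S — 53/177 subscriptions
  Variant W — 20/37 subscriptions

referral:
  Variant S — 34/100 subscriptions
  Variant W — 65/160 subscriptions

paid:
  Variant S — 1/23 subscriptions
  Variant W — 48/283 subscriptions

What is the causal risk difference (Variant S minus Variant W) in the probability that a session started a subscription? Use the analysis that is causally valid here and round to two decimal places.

The imbalance in traffic source arose from how sessions were allocated, not from anything the variant did; and traffic source independently affects the outcome. The pooled gap is confounded — condition on traffic source.
Adjusting over the population distribution of traffic source: 0.274·(0.299−0.541) + 0.333·(0.340−0.406) + 0.392·(0.043−0.170) = -0.138.

-0.14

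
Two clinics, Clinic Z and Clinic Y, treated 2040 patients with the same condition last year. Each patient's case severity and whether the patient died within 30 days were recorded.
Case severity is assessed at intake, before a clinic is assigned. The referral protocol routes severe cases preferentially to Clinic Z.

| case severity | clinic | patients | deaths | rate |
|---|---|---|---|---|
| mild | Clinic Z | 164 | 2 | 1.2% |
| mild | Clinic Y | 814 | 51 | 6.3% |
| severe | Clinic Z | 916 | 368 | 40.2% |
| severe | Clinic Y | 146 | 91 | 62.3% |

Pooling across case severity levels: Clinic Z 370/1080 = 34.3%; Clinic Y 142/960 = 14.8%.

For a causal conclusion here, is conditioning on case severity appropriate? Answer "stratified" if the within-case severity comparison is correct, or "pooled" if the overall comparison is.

stratified

Within every case severity level Clinic Z has the lower rate, yet pooled Clinic Y does — Simpson's reversal.
Case severity is set before the clinic has any effect — it is not caused by the clinic — and it independently drives the outcome. That makes it a confounder, so the causal comparison is within case severity levels.
Within each level — mild: 1.2% vs 6.3%; severe: 40.2% vs 62.3% — Clinic Z is lower every time.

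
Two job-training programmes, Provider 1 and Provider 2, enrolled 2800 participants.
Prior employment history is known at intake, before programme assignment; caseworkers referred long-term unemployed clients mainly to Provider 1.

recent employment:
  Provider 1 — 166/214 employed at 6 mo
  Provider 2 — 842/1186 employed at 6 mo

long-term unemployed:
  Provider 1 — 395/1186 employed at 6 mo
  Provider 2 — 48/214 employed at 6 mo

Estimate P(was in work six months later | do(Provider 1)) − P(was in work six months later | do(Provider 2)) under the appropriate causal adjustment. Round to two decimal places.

Prior employment history differs across programmes for reasons unrelated to any effect of the programme itself, and it separately predicts the outcome — a classic confounder. We must compare within prior employment history levels.
Adjusting over the population distribution of prior employment history: 0.500·(0.776−0.710) + 0.500·(0.333−0.224) = +0.087.

+0.09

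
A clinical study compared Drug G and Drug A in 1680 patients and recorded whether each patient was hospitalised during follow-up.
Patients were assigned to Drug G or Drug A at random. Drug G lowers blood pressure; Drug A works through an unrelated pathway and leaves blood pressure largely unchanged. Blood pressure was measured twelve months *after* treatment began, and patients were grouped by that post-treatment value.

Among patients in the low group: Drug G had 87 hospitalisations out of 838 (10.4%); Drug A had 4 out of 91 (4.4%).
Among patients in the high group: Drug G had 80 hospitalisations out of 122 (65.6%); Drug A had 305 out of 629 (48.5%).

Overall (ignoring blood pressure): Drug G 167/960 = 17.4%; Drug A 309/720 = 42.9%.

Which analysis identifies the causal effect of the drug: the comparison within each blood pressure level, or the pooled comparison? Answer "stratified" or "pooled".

Within every blood pressure level Drug A has the lower rate, yet pooled Drug G does — Simpson's reversal.
Because the drug influences blood pressure, blood pressure is a post-treatment mediator, not a confounder. Stratifying on it would bias the estimate; the causal effect is the crude pooled difference.
Pooled: Drug G 17.4% vs Drug A 42.9%; Drug G is lower overall.

pooled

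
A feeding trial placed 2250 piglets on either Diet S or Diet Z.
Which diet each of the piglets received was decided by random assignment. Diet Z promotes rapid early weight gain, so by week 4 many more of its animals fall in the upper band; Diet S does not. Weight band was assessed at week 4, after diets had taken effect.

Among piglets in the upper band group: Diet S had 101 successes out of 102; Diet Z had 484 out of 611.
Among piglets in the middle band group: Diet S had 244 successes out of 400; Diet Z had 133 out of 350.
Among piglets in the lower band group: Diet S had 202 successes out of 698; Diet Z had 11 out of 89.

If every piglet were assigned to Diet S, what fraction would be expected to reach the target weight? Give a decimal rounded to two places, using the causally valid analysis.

0.46

Within every week-4 weight band level Diet S has the higher rate, yet pooled Diet Z does — Simpson's reversal.
Week-4 weight band is downstream of the diet. One should not condition on a consequence of treatment, so the overall rates are the right comparison.
So P(outcome | do(Diet S)) is just the pooled rate for Diet S: 547/1200 = 0.456.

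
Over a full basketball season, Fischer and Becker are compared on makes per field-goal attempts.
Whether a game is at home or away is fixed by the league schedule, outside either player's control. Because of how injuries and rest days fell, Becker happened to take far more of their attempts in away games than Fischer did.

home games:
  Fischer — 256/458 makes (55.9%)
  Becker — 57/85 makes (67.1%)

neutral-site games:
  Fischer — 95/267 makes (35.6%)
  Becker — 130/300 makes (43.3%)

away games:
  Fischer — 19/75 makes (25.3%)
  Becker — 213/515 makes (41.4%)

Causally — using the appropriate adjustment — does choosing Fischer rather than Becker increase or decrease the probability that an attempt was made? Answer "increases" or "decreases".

decreases

The stratified and pooled comparisons disagree (Becker wins within each game venue; Fischer wins overall), so the answer turns on the causal role of game venue.
Game venue is set before the player has any effect — it is not caused by the player — and it independently drives the outcome. That makes it a confounder, so the causal comparison is within game venue levels.
Within each level — home games: 55.9% vs 67.1%; neutral-site games: 35.6% vs 43.3%; away games: 25.3% vs 41.4% — Becker is higher every time.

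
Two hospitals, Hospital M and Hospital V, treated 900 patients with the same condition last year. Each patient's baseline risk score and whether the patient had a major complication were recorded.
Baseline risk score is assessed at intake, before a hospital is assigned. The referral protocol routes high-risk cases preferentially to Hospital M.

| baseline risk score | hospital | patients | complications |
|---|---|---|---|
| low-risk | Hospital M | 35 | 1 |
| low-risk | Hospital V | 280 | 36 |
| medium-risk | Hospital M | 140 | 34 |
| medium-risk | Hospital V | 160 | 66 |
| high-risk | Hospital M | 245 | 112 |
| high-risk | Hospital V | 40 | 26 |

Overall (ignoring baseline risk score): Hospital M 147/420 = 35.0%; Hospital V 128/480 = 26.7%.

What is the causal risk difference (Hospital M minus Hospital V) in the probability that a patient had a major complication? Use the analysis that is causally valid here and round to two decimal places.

-0.15

The baseline risk score-specific comparison favours Hospital M throughout, but the pooled figures favour Hospital V. The question is whether to condition on baseline risk score.
Baseline risk score differs across hospitals for reasons unrelated to any effect of the hospital itself, and it separately predicts the outcome — a classic confounder. We must compare within baseline risk score levels.
Adjusting over the population distribution of baseline risk score: 0.350·(0.029−0.129) + 0.333·(0.243−0.412) + 0.317·(0.457−0.650) = -0.153.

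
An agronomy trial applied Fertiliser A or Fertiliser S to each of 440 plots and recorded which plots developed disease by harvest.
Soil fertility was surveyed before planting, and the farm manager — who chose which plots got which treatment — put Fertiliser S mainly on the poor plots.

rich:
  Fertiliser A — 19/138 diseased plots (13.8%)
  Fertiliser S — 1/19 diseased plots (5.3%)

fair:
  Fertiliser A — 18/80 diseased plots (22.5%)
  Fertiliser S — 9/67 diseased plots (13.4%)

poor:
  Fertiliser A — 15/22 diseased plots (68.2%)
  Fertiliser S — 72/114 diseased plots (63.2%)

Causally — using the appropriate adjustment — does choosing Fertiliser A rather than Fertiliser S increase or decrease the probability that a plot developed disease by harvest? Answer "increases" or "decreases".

Here soil fertility is a common cause — it drives both which fertiliser a case falls under and the outcome. The crude comparison mixes populations; the stratum-specific rates are the causally relevant ones.
Within each level — rich: 13.8% vs 5.3%; fair: 22.5% vs 13.4%; poor: 68.2% vs 63.2% — Fertiliser S is lower every time.

increases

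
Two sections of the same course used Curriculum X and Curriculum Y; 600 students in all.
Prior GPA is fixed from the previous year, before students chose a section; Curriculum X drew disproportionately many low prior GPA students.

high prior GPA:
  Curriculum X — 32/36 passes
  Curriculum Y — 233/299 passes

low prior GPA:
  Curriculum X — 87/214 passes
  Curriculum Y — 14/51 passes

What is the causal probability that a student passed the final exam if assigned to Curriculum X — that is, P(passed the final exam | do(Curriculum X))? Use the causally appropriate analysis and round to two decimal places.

0.68

Curriculum X is higher inside every prior GPA band stratum but Curriculum Y is higher in aggregate. Whether to stratify depends on how prior GPA band relates to the teaching method.
Prior GPA band is set before the teaching method has any effect — it is not caused by the teaching method — and it independently drives the outcome. That makes it a confounder, so the causal comparison is within prior GPA band levels.
Standardising Curriculum X to the population prior GPA band mix: 0.558·32/36 + 0.442·87/214 = 0.676.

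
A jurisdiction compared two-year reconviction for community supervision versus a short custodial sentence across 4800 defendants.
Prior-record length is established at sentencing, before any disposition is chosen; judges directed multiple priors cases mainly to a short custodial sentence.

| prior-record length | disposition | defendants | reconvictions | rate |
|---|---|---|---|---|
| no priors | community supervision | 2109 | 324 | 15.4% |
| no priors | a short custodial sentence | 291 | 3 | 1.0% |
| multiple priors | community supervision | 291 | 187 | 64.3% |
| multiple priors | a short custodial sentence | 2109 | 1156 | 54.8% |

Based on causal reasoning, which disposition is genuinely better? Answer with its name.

a short custodial sentence

The prior-record length-specific comparison favours a short custodial sentence throughout, but the pooled figures favour community supervision. The question is whether to condition on prior-record length.
Prior-record length is set before the disposition has any effect — it is not caused by the disposition — and it independently drives the outcome. That makes it a confounder, so the causal comparison is within prior-record length levels.
Within each level — no priors: 15.4% vs 1.0%; multiple priors: 64.3% vs 54.8% — a short custodial sentence is lower every time.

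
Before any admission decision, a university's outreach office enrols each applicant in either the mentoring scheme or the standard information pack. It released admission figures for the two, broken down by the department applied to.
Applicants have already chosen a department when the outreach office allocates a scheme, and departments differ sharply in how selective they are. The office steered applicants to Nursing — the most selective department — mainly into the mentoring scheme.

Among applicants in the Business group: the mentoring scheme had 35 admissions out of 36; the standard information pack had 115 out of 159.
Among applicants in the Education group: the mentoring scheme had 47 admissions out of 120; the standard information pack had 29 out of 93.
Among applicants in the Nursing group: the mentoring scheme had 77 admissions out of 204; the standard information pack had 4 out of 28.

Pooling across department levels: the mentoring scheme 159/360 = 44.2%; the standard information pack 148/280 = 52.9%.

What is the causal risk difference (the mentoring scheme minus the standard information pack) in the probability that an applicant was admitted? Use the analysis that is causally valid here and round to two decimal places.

Since department is a pre-existing factor (not a product of the outreach scheme) and it affects the outcome on its own, it is a confounder. The stratified rates, not the pooled rate, identify the causal effect.
Adjusting over the population distribution of department: 0.305·(0.972−0.723) + 0.333·(0.392−0.312) + 0.362·(0.377−0.143) = +0.187.

+0.19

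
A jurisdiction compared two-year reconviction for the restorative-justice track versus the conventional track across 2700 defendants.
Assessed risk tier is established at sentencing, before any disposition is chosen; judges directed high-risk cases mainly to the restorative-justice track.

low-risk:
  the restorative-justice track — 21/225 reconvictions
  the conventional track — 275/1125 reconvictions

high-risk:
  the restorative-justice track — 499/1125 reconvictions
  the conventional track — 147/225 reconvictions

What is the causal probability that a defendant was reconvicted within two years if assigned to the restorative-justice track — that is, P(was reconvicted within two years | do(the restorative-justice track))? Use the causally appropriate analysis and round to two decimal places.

Assessed risk tier satisfies the back-door criterion: it is not a descendant of the disposition, and it blocks the spurious path from disposition to outcome. Adjusting for it (i.e., using the within-assessed risk tier rates) gives the causal effect.
Standardising the restorative-justice track to the population assessed risk tier mix: 0.500·21/225 + 0.500·499/1125 = 0.268.

0.27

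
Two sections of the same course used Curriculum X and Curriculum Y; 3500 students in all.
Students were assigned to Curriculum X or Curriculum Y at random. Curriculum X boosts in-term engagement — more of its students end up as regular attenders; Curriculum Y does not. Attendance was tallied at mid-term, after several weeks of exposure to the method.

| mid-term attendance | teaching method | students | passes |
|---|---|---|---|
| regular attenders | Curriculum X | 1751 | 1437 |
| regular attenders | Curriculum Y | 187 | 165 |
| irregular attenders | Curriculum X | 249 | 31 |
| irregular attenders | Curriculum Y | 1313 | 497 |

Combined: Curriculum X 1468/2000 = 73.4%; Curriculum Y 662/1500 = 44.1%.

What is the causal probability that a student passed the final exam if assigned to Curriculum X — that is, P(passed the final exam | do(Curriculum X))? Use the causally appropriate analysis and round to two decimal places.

Within every mid-term attendance level Curriculum Y has the higher rate, yet pooled Curriculum X does — Simpson's reversal.
Mid-term attendance lies on the pathway teaching method → mid-term attendance → outcome, so adjusting for it blocks the indirect effect. For the total causal effect of teaching method, use the unadjusted pooled rates.
So P(outcome | do(Curriculum X)) is just the pooled rate for Curriculum X: 1468/2000 = 0.734.

0.73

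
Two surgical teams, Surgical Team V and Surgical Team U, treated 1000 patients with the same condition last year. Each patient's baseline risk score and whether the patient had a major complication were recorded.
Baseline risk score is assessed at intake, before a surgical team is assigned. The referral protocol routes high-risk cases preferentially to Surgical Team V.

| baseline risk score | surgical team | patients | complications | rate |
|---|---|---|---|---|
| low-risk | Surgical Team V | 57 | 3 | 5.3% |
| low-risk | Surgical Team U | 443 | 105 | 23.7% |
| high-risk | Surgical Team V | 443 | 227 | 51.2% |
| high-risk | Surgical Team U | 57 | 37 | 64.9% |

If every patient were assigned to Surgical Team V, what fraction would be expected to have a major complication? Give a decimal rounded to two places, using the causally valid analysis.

0.28

Baseline risk score satisfies the back-door criterion: it is not a descendant of the surgical team, and it blocks the spurious path from surgical team to outcome. Adjusting for it (i.e., using the within-baseline risk score rates) gives the causal effect.
Standardising Surgical Team V to the population baseline risk score mix: 0.500·3/57 + 0.500·227/443 = 0.283.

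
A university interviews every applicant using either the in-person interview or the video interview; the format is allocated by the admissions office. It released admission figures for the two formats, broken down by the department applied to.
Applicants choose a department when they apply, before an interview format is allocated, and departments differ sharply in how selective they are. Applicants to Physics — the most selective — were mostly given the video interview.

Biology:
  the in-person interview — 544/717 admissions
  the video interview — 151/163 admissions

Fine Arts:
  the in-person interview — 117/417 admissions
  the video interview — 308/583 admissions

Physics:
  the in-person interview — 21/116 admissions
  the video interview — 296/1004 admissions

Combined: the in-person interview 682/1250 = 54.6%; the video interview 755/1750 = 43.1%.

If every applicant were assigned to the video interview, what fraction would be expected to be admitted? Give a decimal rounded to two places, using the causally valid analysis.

0.56

Nothing the interview format does changes department; the imbalance is an allocation artefact. With department also predicting the outcome, the pooled figure is confounded, and the within-stratum comparison is the causal one.
Standardising the video interview to the population department mix: 0.293·151/163 + 0.333·308/583 + 0.373·296/1004 = 0.558.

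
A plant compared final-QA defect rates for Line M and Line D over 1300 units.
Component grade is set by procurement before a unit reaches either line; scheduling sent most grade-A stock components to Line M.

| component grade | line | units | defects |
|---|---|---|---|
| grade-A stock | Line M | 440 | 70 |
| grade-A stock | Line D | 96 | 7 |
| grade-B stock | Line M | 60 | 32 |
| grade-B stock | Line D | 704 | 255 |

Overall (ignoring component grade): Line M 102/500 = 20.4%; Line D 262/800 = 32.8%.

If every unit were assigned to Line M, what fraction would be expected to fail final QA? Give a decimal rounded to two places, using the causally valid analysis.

0.38

Component grade is set before the line has any effect — it is not caused by the line — and it independently drives the outcome. That makes it a confounder, so the causal comparison is within component grade levels.
Standardising Line M to the population component grade mix: 0.412·70/440 + 0.588·32/60 = 0.379.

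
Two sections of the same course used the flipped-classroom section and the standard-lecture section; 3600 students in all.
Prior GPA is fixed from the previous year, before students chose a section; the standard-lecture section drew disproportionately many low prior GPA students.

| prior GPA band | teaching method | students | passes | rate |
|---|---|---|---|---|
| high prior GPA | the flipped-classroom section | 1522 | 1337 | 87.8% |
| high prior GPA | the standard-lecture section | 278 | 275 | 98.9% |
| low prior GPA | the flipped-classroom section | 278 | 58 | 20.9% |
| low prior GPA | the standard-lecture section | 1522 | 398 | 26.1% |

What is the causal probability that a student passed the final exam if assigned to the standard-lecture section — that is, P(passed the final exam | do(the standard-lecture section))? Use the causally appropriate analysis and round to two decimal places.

0.63

Prior GPA band is set before the teaching method has any effect — it is not caused by the teaching method — and it independently drives the outcome. That makes it a confounder, so the causal comparison is within prior GPA band levels.
Standardising the standard-lecture section to the population prior GPA band mix: 0.500·275/278 + 0.500·398/1522 = 0.625.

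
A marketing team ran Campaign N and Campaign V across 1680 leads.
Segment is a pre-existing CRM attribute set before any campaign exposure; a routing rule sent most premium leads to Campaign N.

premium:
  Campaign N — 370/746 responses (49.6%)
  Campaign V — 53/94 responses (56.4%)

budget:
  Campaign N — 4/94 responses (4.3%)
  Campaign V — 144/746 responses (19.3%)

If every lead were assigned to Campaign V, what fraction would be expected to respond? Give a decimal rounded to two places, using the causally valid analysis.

0.38

Within every customer segment level Campaign V has the higher rate, yet pooled Campaign N does — Simpson's reversal.
Nothing the campaign does changes customer segment; the imbalance is an allocation artefact. With customer segment also predicting the outcome, the pooled figure is confounded, and the within-stratum comparison is the causal one.
Standardising Campaign V to the population customer segment mix: 0.500·53/94 + 0.500·144/746 = 0.378.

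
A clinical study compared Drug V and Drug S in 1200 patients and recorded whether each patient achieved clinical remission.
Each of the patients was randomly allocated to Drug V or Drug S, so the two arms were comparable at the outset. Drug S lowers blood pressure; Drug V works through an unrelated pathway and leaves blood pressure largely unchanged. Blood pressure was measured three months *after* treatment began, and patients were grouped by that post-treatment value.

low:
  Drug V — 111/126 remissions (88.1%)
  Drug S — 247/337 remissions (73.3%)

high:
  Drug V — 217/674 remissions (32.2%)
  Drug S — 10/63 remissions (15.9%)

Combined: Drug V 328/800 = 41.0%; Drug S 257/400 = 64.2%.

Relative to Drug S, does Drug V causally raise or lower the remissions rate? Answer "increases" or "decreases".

The distribution of blood pressure is itself part of what the drug does — it is an intermediate outcome. Holding it fixed would remove that part of the effect; the total effect is the pooled difference.
Pooled: Drug V 41.0% vs Drug S 64.2%; Drug S is higher overall.

decreases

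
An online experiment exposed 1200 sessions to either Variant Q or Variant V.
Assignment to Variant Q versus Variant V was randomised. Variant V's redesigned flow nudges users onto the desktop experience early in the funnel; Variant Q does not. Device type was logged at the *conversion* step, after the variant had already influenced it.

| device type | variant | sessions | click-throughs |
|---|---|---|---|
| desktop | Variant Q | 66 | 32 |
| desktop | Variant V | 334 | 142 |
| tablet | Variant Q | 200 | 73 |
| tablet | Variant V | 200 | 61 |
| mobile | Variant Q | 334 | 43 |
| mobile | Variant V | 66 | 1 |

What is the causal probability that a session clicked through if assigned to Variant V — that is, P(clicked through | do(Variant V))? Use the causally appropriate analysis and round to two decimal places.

0.34

Variant Q is higher inside every device type stratum but Variant V is higher in aggregate. Whether to stratify depends on how device type relates to the variant.
Device type lies on the pathway variant → device type → outcome, so adjusting for it blocks the indirect effect. For the total causal effect of variant, use the unadjusted pooled rates.
So P(outcome | do(Variant V)) is just the pooled rate for Variant V: 204/600 = 0.340.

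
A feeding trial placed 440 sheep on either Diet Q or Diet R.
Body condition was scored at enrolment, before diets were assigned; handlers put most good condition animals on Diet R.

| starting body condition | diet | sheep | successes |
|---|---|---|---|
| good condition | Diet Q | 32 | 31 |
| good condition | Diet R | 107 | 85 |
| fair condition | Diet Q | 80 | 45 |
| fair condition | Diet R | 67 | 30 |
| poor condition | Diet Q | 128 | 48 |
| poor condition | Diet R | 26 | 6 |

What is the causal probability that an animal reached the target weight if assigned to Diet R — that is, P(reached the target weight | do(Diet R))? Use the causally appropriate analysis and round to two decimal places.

0.48

The starting body condition-specific comparison favours Diet Q throughout, but the pooled figures favour Diet R. The question is whether to condition on starting body condition.
Nothing the diet does changes starting body condition; the imbalance is an allocation artefact. With starting body condition also predicting the outcome, the pooled figure is confounded, and the within-stratum comparison is the causal one.
Standardising Diet R to the population starting body condition mix: 0.316·85/107 + 0.334·30/67 + 0.350·6/26 = 0.481.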